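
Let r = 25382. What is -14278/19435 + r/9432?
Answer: 179314537/91655460 ≈ 1.9564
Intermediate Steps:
-14278/19435 + r/9432 = -14278/19435 + 25382/9432 = -14278*1/19435 + 25382*(1/9432) = -14278/19435 + 12691/4716 = 179314537/91655460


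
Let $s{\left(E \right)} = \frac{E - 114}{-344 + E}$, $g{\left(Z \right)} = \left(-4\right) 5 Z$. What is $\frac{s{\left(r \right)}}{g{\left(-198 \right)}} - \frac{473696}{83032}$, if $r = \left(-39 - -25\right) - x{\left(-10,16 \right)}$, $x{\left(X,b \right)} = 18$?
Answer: $- \frac{44081392093}{7726957920} \approx -5.7049$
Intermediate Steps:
$g{\left(Z \right)} = - 20 Z$
$r = -32$ ($r = \left(-39 - -25\right) - 18 = \left(-39 + 25\right) - 18 = -14 - 18 = -32$)
$s{\left(E \right)} = \frac{-114 + E}{-344 + E}$
$\frac{s{\left(r \right)}}{g{\left(-198 \right)}} - \frac{473696}{83032} = \frac{\frac{1}{-344 - 32} \left(-114 - 32\right)}{\left(-20\right) \left(-198\right)} - \frac{473696}{83032} = \frac{\frac{1}{-376} \left(-146\right)}{3960} - \frac{59212}{10379} = \left(- \frac{1}{376}\right) \left(-146\right) \frac{1}{3960} - \frac{59212}{10379} = \frac{73}{188} \cdot \frac{1}{3960} - \frac{59212}{10379} = \frac{73}{744480} - \frac{59212}{10379} = - \frac{44081392093}{7726957920}$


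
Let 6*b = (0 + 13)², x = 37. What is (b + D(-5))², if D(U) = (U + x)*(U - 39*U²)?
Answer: 35340616081/36 ≈ 9.8168e+8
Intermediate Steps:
D(U) = (37 + U)*(U - 39*U²) (D(U) = (U + 37)*(U - 39*U²) = (37 + U)*(U - 39*U²))
b = 169/6 (b = (0 + 13)²/6 = (⅙)*13² = (⅙)*169 = 169/6 ≈ 28.167)
(b + D(-5))² = (169/6 - 5*(37 - 1442*(-5) - 39*(-5)²))² = (169/6 - 5*(37 + 7210 - 39*25))² = (169/6 - 5*(37 + 7210 - 975))² = (169/6 - 5*6272)² = (169/6 - 31360)² = (-187991/6)² = 35340616081/36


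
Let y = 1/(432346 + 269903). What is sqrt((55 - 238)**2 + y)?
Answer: sqrt(16515222853497738)/702249 ≈ 183.00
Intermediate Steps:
y = 1/702249 ≈ 1.4240e-6
sqrt((55 - 238)**2 + y) = sqrt((55 - 238)**2 + 1/702249) = sqrt((-183)**2 + 1/702249) = sqrt(33489 + 1/702249) = sqrt(23517616762/702249) = sqrt(16515222853497738)/702249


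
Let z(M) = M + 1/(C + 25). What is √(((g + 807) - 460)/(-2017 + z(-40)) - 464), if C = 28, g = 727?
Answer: 13*I*√907464310/18170 ≈ 21.553*I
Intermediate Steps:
z(M) = 1/53 + M (z(M) = M + 1/(28 + 25) = M + 1/53 = 1/53 + M)
√(((g + 807) - 460)/(-2017 + z(-40)) - 464) = √(((727 + 807) - 460)/(-2017 + (1/53 - 40)) - 464) = √((1534 - 460)/(-2017 - 2119/53) - 464) = √(1074/(-109020/53) - 464) = √(1074*(-53/109020) - 464) = √(-9487/18170 - 464) = √(-8440367/18170) = 13*I*√907464310/18170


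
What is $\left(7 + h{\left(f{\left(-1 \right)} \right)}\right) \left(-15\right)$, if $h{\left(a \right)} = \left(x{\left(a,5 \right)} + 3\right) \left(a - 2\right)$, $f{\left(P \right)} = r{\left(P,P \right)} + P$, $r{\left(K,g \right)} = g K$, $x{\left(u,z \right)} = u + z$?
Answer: $135$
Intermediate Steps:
$r{\left(K,g \right)} = K g$
$f{\left(P \right)} = P + P^{2}$ ($f{\left(P \right)} = P P + P = P^{2} + P = P + P^{2}$)
$h{\left(a \right)} = \left(-2 + a\right) \left(8 + a\right)$ ($h{\left(a \right)} = \left(\left(a + 5\right) + 3\right) \left(a - 2\right) = \left(\left(5 + a\right) + 3\right) \left(-2 + a\right) = \left(8 + a\right) \left(-2 + a\right) = \left(-2 + a\right) \left(8 + a\right)$)
$\left(7 + h{\left(f{\left(-1 \right)} \right)}\right) \left(-15\right) = \left(7 - \left(16 - - (1 - 1) \left(5 - \left(1 - 1\right)\right)\right)\right) \left(-15\right) = \left(7 - \left(16 - \left(-1\right) 0 \left(5 - 0\right)\right)\right) \left(-15\right) = \left(7 + \left(-16 + 0 + 0 \left(5 + 0\right)\right)\right) \left(-15\right) = \left(7 + \left(-16 + 0 + 0 \cdot 5\right)\right) \left(-15\right) = \left(7 + \left(-16 + 0 + 0\right)\right) \left(-15\right) = \left(7 - 16\right) \left(-15\right) = \left(-9\right) \left(-15\right) = 135$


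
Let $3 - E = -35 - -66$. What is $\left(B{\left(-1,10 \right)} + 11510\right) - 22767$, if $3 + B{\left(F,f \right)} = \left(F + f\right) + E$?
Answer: $-11279$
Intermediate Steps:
$E = -28$ ($E = 3 - \left(-35 - -66\right) = 3 - \left(-35 + 66\right) = 3 - 31 = -28$)
$B{\left(F,f \right)} = -31 + F + f$ ($B{\left(F,f \right)} = -3 - \left(28 - F - f\right) = -3 + \left(-28 + F + f\right) = -31 + F + f$)
$\left(B{\left(-1,10 \right)} + 11510\right) - 22767 = \left(\left(-31 - 1 + 10\right) + 11510\right) - 22767 = \left(-22 + 11510\right) - 22767 = 11488 - 22767 = -11279$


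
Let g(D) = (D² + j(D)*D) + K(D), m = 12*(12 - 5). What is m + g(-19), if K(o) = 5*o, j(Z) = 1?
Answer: 331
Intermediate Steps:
m = 84 (m = 12*7 = 84)
g(D) = D² + 6*D (g(D) = (D² + 1*D) + 5*D = (D² + D) + 5*D = (D + D²) + 5*D = D² + 6*D)
m + g(-19) = 84 - 19*(6 - 19) = 84 - 19*(-13) = 84 + 247 = 331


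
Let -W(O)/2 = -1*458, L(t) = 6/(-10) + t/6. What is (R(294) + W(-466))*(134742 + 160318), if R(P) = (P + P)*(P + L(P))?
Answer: 59675058832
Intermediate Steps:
L(t) = -⅗ + t/6 (L(t) = 6*(-⅒) + t*(⅙) = -⅗ + t/6)
W(O) = 916 (W(O) = -(-2)*458 = -2*(-458) = 916)
R(P) = 2*P*(-⅗ + 7*P/6) (R(P) = (P + P)*(P + (-⅗ + P/6)) = (2*P)*(-⅗ + 7*P/6) = 2*P*(-⅗ + 7*P/6))
(R(294) + W(-466))*(134742 + 160318) = ((1/15)*294*(-18 + 35*294) + 916)*(134742 + 160318) = ((1/15)*294*(-18 + 10290) + 916)*295060 = ((1/15)*294*10272 + 916)*295060 = (1006656/5 + 916)*295060 = (1011236/5)*295060 = 59675058832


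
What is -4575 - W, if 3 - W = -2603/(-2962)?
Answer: -13557433/2962 ≈ -4577.1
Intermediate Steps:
W = 6283/2962 (W = 3 - (-2603)/(-2962) = 3 - (-2603)*(-1)/2962 = 3 - 1*2603/2962 = 3 - 2603/2962 = 6283/2962 ≈ 2.1212)
-4575 - W = -4575 - 1*6283/2962 = -4575 - 6283/2962 = -13557433/2962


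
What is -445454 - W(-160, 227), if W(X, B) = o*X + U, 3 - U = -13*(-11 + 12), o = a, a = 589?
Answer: -351230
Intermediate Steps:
o = 589
U = 16 (U = 3 - (-13)*(-11 + 12) = 3 - (-13) = 3 - 1*(-13) = 3 + 13 = 16)
W(X, B) = 16 + 589*X (W(X, B) = 589*X + 16 = 16 + 589*X)
-445454 - W(-160, 227) = -445454 - (16 + 589*(-160)) = -445454 - (16 - 94240) = -445454 - 1*(-94224) = -445454 + 94224 = -351230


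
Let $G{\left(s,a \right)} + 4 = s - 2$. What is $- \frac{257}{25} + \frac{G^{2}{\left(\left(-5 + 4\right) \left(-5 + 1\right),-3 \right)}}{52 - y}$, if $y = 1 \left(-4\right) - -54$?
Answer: $- \frac{207}{25} \approx -8.28$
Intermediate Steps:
$G{\left(s,a \right)} = -6 + s$ ($G{\left(s,a \right)} = -4 + \left(s - 2\right) = -4 + \left(-2 + s\right) = -6 + s$)
$y = 50$ ($y = -4 + 54 = 50$)
$- \frac{257}{25} + \frac{G^{2}{\left(\left(-5 + 4\right) \left(-5 + 1\right),-3 \right)}}{52 - y} = - \frac{257}{25} + \frac{\left(-6 + \left(-5 + 4\right) \left(-5 + 1\right)\right)^{2}}{52 - 50} = \left(-257\right) \frac{1}{25} + \frac{\left(-6 - -4\right)^{2}}{52 - 50} = - \frac{257}{25} + \frac{\left(-6 + 4\right)^{2}}{2} = - \frac{257}{25} + \left(-2\right)^{2} \cdot \frac{1}{2} = - \frac{257}{25} + 4 \cdot \frac{1}{2} = - \frac{257}{25} + 2 = - \frac{207}{25}$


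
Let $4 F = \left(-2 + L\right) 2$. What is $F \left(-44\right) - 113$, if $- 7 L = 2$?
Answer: $- \frac{439}{7} \approx -62.714$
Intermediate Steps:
$L = - \frac{2}{7}$ ($L = \left(- \frac{1}{7}\right) 2 = - \frac{2}{7} \approx -0.28571$)
$F = - \frac{8}{7}$ ($F = \frac{\left(-2 - \frac{2}{7}\right) 2}{4} = \frac{\left(- \frac{16}{7}\right) 2}{4} = \frac{1}{4} \left(- \frac{32}{7}\right) = - \frac{8}{7} \approx -1.1429$)
$F \left(-44\right) - 113 = \left(- \frac{8}{7}\right) \left(-44\right) - 113 = \frac{352}{7} - 113 = - \frac{439}{7}$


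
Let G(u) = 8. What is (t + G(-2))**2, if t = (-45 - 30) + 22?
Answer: 2025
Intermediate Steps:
t = -53 (t = -75 + 22 = -53)
(t + G(-2))**2 = (-53 + 8)**2 = (-45)**2 = 2025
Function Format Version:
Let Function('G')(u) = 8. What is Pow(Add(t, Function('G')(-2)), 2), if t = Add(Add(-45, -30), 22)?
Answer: 2025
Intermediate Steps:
t = -53 (t = Add(-75, 22) = -53)
Pow(Add(t, Function('G')(-2)), 2) = Pow(Add(-53, 8), 2) = Pow(-45, 2) = 2025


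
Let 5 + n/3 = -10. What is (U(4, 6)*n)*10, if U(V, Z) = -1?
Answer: 450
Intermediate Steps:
n = -45 (n = -15 + 3*(-10) = -15 - 30 = -45)
(U(4, 6)*n)*10 = -1*(-45)*10 = 45*10 = 450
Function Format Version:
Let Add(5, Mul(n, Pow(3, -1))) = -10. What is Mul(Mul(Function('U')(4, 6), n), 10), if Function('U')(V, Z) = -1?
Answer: 450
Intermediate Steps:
n = -45 (n = Add(-15, Mul(3, -10)) = Add(-15, -30) = -45)
Mul(Mul(Function('U')(4, 6), n), 10) = Mul(Mul(-1, -45), 10) = Mul(45, 10) = 450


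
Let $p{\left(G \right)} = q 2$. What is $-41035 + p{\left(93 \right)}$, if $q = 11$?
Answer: $-41013$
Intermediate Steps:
$p{\left(G \right)} = 22$ ($p{\left(G \right)} = 11 \cdot 2 = 22$)
$-41035 + p{\left(93 \right)} = -41035 + 22 = -41013$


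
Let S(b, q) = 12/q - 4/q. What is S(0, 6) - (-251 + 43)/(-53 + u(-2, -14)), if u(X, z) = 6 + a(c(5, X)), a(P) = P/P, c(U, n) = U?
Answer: -220/69 ≈ -3.1884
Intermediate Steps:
S(b, q) = 8/q
a(P) = 1
u(X, z) = 7 (u(X, z) = 6 + 1 = 7)
S(0, 6) - (-251 + 43)/(-53 + u(-2, -14)) = 8/6 - (-251 + 43)/(-53 + 7) = 8*(1/6) - (-208)/(-46) = 4/3 - (-208)*(-1)/46 = 4/3 - 1*104/23 = 4/3 - 104/23 = -220/69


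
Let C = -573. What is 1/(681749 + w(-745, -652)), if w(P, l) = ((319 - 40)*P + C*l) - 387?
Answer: 1/847103 ≈ 1.1805e-6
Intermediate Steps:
w(P, l) = -387 - 573*l + 279*P (w(P, l) = ((319 - 40)*P - 573*l) - 387 = (279*P - 573*l) - 387 = (-573*l + 279*P) - 387 = -387 - 573*l + 279*P)
1/(681749 + w(-745, -652)) = 1/(681749 + (-387 - 573*(-652) + 279*(-745))) = 1/(681749 + (-387 + 373596 - 207855)) = 1/(681749 + 165354) = 1/847103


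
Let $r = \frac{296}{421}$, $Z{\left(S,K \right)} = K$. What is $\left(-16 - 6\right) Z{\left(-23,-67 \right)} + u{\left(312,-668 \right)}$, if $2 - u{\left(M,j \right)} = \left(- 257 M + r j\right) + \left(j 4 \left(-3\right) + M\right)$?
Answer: $\frac{31070500}{421} \approx 73802.0$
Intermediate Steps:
$r = \frac{296}{421}$ ($r = 296 \cdot \frac{1}{421} = \frac{296}{421} \approx 0.70309$)
$u{\left(M,j \right)} = 2 + 256 M + \frac{4756 j}{421}$ ($u{\left(M,j \right)} = 2 - \left(\left(- 257 M + \frac{296 j}{421}\right) + \left(j 4 \left(-3\right) + M\right)\right) = 2 - \left(\left(- 257 M + \frac{296 j}{421}\right) + \left(j \left(-12\right) + M\right)\right) = 2 - \left(\left(- 257 M + \frac{296 j}{421}\right) + \left(- 12 j + M\right)\right) = 2 - \left(\left(- 257 M + \frac{296 j}{421}\right) + \left(M - 12 j\right)\right) = 2 - \left(- 256 M - \frac{4756 j}{421}\right) = 2 + \left(256 M + \frac{4756 j}{421}\right) = 2 + 256 M + \frac{4756 j}{421}$)
$\left(-16 - 6\right) Z{\left(-23,-67 \right)} + u{\left(312,-668 \right)} = \left(-16 - 6\right) \left(-67\right) + \left(2 + 256 \cdot 312 + \frac{4756}{421} \left(-668\right)\right) = \left(-16 - 6\right) \left(-67\right) + \left(2 + 79872 - \frac{3177008}{421}\right) = \left(-22\right) \left(-67\right) + \frac{30449946}{421} = 1474 + \frac{30449946}{421} = \frac{31070500}{421}$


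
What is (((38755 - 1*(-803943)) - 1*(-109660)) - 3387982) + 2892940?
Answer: 457316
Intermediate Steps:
(((38755 - 1*(-803943)) - 1*(-109660)) - 3387982) + 2892940 = (((38755 + 803943) + 109660) - 3387982) + 2892940 = ((842698 + 109660) - 3387982) + 2892940 = (952358 - 3387982) + 2892940 = -2435624 + 2892940 = 457316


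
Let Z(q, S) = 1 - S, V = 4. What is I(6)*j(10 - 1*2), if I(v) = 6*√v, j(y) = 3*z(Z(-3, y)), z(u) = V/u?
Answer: -72*√6/7 ≈ -25.195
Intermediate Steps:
z(u) = 4/u
j(y) = 12/(1 - y) (j(y) = 3*(4/(1 - y)) = 12/(1 - y))
I(6)*j(10 - 1*2) = (6*√6)*(-12/(-1 + (10 - 1*2))) = (6*√6)*(-12/(-1 + (10 - 2))) = (6*√6)*(-12/(-1 + 8)) = (6*√6)*(-12/7) = -72*√6/7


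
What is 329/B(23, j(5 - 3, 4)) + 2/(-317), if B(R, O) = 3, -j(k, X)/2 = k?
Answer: 104287/951 ≈ 109.66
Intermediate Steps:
j(k, X) = -2*k
329/B(23, j(5 - 3, 4)) + 2/(-317) = 329/3 + 2/(-317) = 329*(⅓) + 2*(-1/317) = 329/3 - 2/317 = 104287/951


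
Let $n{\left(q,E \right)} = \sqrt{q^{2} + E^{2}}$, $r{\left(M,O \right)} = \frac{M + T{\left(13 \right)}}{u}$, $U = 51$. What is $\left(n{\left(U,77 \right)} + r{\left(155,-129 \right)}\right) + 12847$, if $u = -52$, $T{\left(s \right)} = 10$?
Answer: $\frac{667879}{52} + \sqrt{8530} \approx 12936.0$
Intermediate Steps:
$r{\left(M,O \right)} = - \frac{5}{26} - \frac{M}{52}$ ($r{\left(M,O \right)} = \frac{M + 10}{-52} = \left(10 + M\right) \left(- \frac{1}{52}\right) = - \frac{5}{26} - \frac{M}{52}$)
$n{\left(q,E \right)} = \sqrt{E^{2} + q^{2}}$
$\left(n{\left(U,77 \right)} + r{\left(155,-129 \right)}\right) + 12847 = \left(\sqrt{77^{2} + 51^{2}} - \frac{165}{52}\right) + 12847 = \left(\sqrt{5929 + 2601} - \frac{165}{52}\right) + 12847 = \left(\sqrt{8530} - \frac{165}{52}\right) + 12847 = \left(- \frac{165}{52} + \sqrt{8530}\right) + 12847 = \frac{667879}{52} + \sqrt{8530}$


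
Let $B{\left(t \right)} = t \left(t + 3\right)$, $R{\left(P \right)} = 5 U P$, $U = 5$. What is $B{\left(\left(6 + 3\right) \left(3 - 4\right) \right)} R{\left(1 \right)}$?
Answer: $1350$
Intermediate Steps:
$R{\left(P \right)} = 25 P$ ($R{\left(P \right)} = 5 \cdot 5 P = 25 P$)
$B{\left(t \right)} = t \left(3 + t\right)$
$B{\left(\left(6 + 3\right) \left(3 - 4\right) \right)} R{\left(1 \right)} = \left(6 + 3\right) \left(3 - 4\right) \left(3 + \left(6 + 3\right) \left(3 - 4\right)\right) 25 \cdot 1 = 9 \left(-1\right) \left(3 + 9 \left(-1\right)\right) 25 = - 9 \left(3 - 9\right) 25 = \left(-9\right) \left(-6\right) 25 = 54 \cdot 25 = 1350$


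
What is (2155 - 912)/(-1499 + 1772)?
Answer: 1243/273 ≈ 4.5531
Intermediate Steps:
(2155 - 912)/(-1499 + 1772) = 1243/273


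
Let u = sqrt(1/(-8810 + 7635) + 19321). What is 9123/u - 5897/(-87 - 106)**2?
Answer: -5897/37249 + 45615*sqrt(1067002178)/22702174 ≈ 65.475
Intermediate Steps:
u = sqrt(1067002178)/235 (u = sqrt(1/(-1175) + 19321) = sqrt(-1/1175 + 19321) = sqrt(22702174/1175) = sqrt(1067002178)/235 ≈ 139.00)
9123/u - 5897/(-87 - 106)**2 = 9123/((sqrt(1067002178)/235)) - 5897/(-87 - 106)**2 = 9123*(5*sqrt(1067002178)/22702174) - 5897/((-193)**2) = 45615*sqrt(1067002178)/22702174 - 5897/37249 = -5897/37249 + 45615*sqrt(1067002178)/22702174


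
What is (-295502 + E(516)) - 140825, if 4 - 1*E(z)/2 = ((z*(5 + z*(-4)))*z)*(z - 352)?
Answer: 179816085793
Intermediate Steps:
E(z) = 8 - 2*z**2*(-352 + z)*(5 - 4*z) (E(z) = 8 - 2*(z*(5 + z*(-4)))*z*(z - 352) = 8 - 2*(z*(5 - 4*z))*z*(-352 + z) = 8 - 2*z**2*(5 - 4*z)*(-352 + z) = 8 - 2*z**2*(-352 + z)*(5 - 4*z))
(-295502 + E(516)) - 140825 = (-295502 + (8 - 2826*516**3 + 8*516**4 + 3520*516**2)) - 140825 = (-295502 + (8 - 2826*137388096 + 8*70892257536 + 3520*266256)) - 140825 = (-295502 + (8 - 388258759296 + 567138060288 + 937221120)) - 140825 = (-295502 + 179816522120) - 140825 = 179816226618 - 140825 = 179816085793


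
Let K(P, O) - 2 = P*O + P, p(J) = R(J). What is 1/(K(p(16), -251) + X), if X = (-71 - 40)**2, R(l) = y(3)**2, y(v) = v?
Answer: 1/10073 ≈ 9.9275e-5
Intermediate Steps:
R(l) = 9 (R(l) = 3**2 = 9)
X = 12321 (X = (-111)**2 = 12321)
p(J) = 9
K(P, O) = 2 + P + O*P (K(P, O) = 2 + (P*O + P) = 2 + (O*P + P) = 2 + (P + O*P) = 2 + P + O*P)
1/(K(p(16), -251) + X) = 1/((2 + 9 - 251*9) + 12321) = 1/((2 + 9 - 2259) + 12321) = 1/(-2248 + 12321) = 1/10073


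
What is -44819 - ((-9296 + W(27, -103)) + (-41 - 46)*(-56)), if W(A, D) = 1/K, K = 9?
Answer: -363556/9 ≈ -40395.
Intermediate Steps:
W(A, D) = ⅑ (W(A, D) = 1/9 = ⅑)
-44819 - ((-9296 + W(27, -103)) + (-41 - 46)*(-56)) = -44819 - ((-9296 + ⅑) + (-41 - 46)*(-56)) = -44819 - (-83663/9 - 87*(-56)) = -44819 - (-83663/9 + 4872) = -44819 - 1*(-39815/9) = -44819 + 39815/9 = -363556/9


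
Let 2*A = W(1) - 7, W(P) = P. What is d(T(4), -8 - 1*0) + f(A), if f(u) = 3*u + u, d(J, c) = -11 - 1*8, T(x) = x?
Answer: -31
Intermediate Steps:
d(J, c) = -19 (d(J, c) = -11 - 8 = -19)
A = -3 (A = (1 - 7)/2 = (1/2)*(-6) = -3)
f(u) = 4*u
d(T(4), -8 - 1*0) + f(A) = -19 + 4*(-3) = -19 - 12 = -31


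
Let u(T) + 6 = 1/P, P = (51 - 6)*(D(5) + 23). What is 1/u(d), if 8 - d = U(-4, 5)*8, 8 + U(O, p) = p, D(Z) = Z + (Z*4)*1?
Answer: -2160/12959 ≈ -0.16668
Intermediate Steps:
D(Z) = 5*Z (D(Z) = Z + (4*Z)*1 = Z + 4*Z = 5*Z)
U(O, p) = -8 + p
P = 2160 (P = (51 - 6)*(5*5 + 23) = 45*(25 + 23) = 45*48 = 2160)
d = 32 (d = 8 - (-8 + 5)*8 = 8 - (-3)*8 = 8 - 1*(-24) = 8 + 24 = 32)
u(T) = -12959/2160 (u(T) = -6 + 1/2160 = -12959/2160)
1/u(d) = 1/(-12959/2160) = -2160/12959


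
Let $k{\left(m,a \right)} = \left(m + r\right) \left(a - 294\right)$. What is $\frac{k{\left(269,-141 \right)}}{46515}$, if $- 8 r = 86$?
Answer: $- \frac{29957}{12404} \approx -2.4151$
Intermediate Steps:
$r = - \frac{43}{4}$ ($r = \left(- \frac{1}{8}\right) 86 = - \frac{43}{4} \approx -10.75$)
$k{\left(m,a \right)} = \left(-294 + a\right) \left(- \frac{43}{4} + m\right)$ ($k{\left(m,a \right)} = \left(m - \frac{43}{4}\right) \left(a - 294\right) = \left(- \frac{43}{4} + m\right) \left(-294 + a\right) = \left(-294 + a\right) \left(- \frac{43}{4} + m\right)$)
$\frac{k{\left(269,-141 \right)}}{46515} = \frac{\frac{6321}{2} - 79086 - - \frac{6063}{4} - 37929}{46515} = \left(\frac{6321}{2} - 79086 + \frac{6063}{4} - 37929\right) \frac{1}{46515} = \left(- \frac{449355}{4}\right) \frac{1}{46515} = - \frac{29957}{12404}$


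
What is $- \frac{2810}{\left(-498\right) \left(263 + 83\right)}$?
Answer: $\frac{1405}{86154} \approx 0.016308$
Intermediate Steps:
$- \frac{2810}{\left(-498\right) \left(263 + 83\right)} = - \frac{2810}{\left(-498\right) 346} = - \frac{2810}{-172308} = \left(-2810\right) \left(- \frac{1}{172308}\right) = \frac{1405}{86154}$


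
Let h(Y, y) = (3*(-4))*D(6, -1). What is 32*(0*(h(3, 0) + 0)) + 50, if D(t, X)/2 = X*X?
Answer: 50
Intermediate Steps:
D(t, X) = 2*X² (D(t, X) = 2*(X*X) = 2*X²)
h(Y, y) = -24 (h(Y, y) = (3*(-4))*(2*(-1)²) = -24)
32*(0*(h(3, 0) + 0)) + 50 = 32*(0*(-24 + 0)) + 50 = 32*(0*(-24)) + 50 = 32*0 + 50 = 0 + 50 = 50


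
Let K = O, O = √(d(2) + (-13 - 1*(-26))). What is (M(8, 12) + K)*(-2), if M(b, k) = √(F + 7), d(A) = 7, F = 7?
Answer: -4*√5 - 2*√14 ≈ -16.428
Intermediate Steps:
O = 2*√5 (O = √(7 + (-13 - 1*(-26))) = √(7 + (-13 + 26)) = √(7 + 13) = √20 = 2*√5 ≈ 4.4721)
K = 2*√5 ≈ 4.4721
M(b, k) = √14 (M(b, k) = √(7 + 7) = √14)
(M(8, 12) + K)*(-2) = (√14 + 2*√5)*(-2) = -4*√5 - 2*√14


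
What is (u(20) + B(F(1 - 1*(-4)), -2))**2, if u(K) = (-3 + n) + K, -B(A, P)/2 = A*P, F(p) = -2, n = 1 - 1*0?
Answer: 100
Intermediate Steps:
n = 1 (n = 1 + 0 = 1)
B(A, P) = -2*A*P
u(K) = -2 + K (u(K) = (-3 + 1) + K = -2 + K)
(u(20) + B(F(1 - 1*(-4)), -2))**2 = ((-2 + 20) - 2*(-2)*(-2))**2 = (18 - 8)**2 = 10**2 = 100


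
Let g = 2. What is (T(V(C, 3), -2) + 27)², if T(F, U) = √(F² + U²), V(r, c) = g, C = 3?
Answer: 737 + 108*√2 ≈ 889.74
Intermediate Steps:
V(r, c) = 2
(T(V(C, 3), -2) + 27)² = (√(2² + (-2)²) + 27)² = (√(4 + 4) + 27)² = (√8 + 27)² = (2*√2 + 27)² = (27 + 2*√2)²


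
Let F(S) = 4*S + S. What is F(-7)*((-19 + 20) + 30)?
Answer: -1085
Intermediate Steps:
F(S) = 5*S
F(-7)*((-19 + 20) + 30) = (5*(-7))*((-19 + 20) + 30) = -35*(1 + 30) = -35*31 = -1085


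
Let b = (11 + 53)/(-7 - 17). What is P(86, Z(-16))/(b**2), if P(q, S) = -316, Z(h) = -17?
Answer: -711/16 ≈ -44.438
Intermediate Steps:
b = -8/3 (b = 64/(-24) = 64*(-1/24) = -8/3 ≈ -2.6667)
P(86, Z(-16))/(b**2) = -316/((-8/3)**2) = -316/64/9 = -316*9/64 = -711/16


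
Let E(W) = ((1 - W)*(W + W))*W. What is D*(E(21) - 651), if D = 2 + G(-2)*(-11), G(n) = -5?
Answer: -1042587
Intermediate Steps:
E(W) = 2*W**2*(1 - W) (E(W) = ((1 - W)*(2*W))*W = (2*W*(1 - W))*W = 2*W**2*(1 - W))
D = 57 (D = 2 - 5*(-11) = 2 + 55 = 57)
D*(E(21) - 651) = 57*(2*21**2*(1 - 1*21) - 651) = 57*(2*441*(1 - 21) - 651) = 57*(2*441*(-20) - 651) = 57*(-17640 - 651) = 57*(-18291) = -1042587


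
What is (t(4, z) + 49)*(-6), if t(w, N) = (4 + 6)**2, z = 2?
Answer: -894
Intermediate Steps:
t(w, N) = 100 (t(w, N) = 10**2 = 100)
(t(4, z) + 49)*(-6) = (100 + 49)*(-6) = 149*(-6) = -894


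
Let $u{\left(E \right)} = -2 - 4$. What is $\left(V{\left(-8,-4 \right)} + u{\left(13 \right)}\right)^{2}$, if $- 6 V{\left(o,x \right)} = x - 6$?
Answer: $\frac{169}{9} \approx 18.778$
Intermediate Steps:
$u{\left(E \right)} = -6$
$V{\left(o,x \right)} = 1 - \frac{x}{6}$ ($V{\left(o,x \right)} = - \frac{x - 6}{6} = - \frac{-6 + x}{6} = 1 - \frac{x}{6}$)
$\left(V{\left(-8,-4 \right)} + u{\left(13 \right)}\right)^{2} = \left(\left(1 - - \frac{2}{3}\right) - 6\right)^{2} = \left(\left(1 + \frac{2}{3}\right) - 6\right)^{2} = \left(\frac{5}{3} - 6\right)^{2} = \left(- \frac{13}{3}\right)^{2} = \frac{169}{9}$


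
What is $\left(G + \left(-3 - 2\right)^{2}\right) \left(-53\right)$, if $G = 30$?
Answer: $-2915$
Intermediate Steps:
$\left(G + \left(-3 - 2\right)^{2}\right) \left(-53\right) = \left(30 + \left(-3 - 2\right)^{2}\right) \left(-53\right) = \left(30 + \left(-5\right)^{2}\right) \left(-53\right) = \left(30 + 25\right) \left(-53\right) = 55 \left(-53\right) = -2915$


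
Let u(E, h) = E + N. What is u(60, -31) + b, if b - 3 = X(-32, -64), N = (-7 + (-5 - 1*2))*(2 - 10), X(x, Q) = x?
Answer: 143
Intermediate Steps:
N = 112 (N = (-7 + (-5 - 2))*(-8) = (-7 - 7)*(-8) = -14*(-8) = 112)
b = -29 (b = 3 - 32 = -29)
u(E, h) = 112 + E (u(E, h) = E + 112 = 112 + E)
u(60, -31) + b = (112 + 60) - 29 = 172 - 29 = 143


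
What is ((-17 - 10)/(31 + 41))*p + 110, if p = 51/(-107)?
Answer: 94313/856 ≈ 110.18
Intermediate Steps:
p = -51/107 (p = 51*(-1/107) = -51/107 ≈ -0.47664)
((-17 - 10)/(31 + 41))*p + 110 = ((-17 - 10)/(31 + 41))*(-51/107) + 110 = -27/72*(-51/107) + 110 = -27*1/72*(-51/107) + 110 = -3/8*(-51/107) + 110 = 153/856 + 110 = 94313/856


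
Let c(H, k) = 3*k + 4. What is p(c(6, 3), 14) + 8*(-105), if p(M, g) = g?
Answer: -826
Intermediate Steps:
c(H, k) = 4 + 3*k
p(c(6, 3), 14) + 8*(-105) = 14 + 8*(-105) = 14 - 840 = -826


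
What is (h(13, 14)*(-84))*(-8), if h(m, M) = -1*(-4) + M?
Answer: 12096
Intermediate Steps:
h(m, M) = 4 + M
(h(13, 14)*(-84))*(-8) = ((4 + 14)*(-84))*(-8) = (18*(-84))*(-8) = -1512*(-8) = 12096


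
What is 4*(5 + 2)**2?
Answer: 196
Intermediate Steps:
4*(5 + 2)**2 = 4*7**2 = 4*49 = 196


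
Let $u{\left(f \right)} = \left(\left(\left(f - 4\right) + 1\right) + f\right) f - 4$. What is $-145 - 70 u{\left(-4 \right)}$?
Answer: $-2945$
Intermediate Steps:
$u{\left(f \right)} = -4 + f \left(-3 + 2 f\right)$ ($u{\left(f \right)} = \left(\left(\left(-4 + f\right) + 1\right) + f\right) f - 4 = \left(\left(-3 + f\right) + f\right) f - 4 = \left(-3 + 2 f\right) f - 4 = f \left(-3 + 2 f\right) - 4 = -4 + f \left(-3 + 2 f\right)$)
$-145 - 70 u{\left(-4 \right)} = -145 - 70 \left(-4 - -12 + 2 \left(-4\right)^{2}\right) = -145 - 70 \left(-4 + 12 + 2 \cdot 16\right) = -145 - 70 \left(-4 + 12 + 32\right) = -145 - 2800 = -2945$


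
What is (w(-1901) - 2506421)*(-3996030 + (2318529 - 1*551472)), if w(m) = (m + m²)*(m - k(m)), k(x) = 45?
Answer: 15672497212885833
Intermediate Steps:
w(m) = (-45 + m)*(m + m²) (w(m) = (m + m²)*(m - 1*45) = (m + m²)*(m - 45) = (m + m²)*(-45 + m) = (-45 + m)*(m + m²))
(w(-1901) - 2506421)*(-3996030 + (2318529 - 1*551472)) = (-1901*(-45 + (-1901)² - 44*(-1901)) - 2506421)*(-3996030 + (2318529 - 1*551472)) = (-1901*(-45 + 3613801 + 83644) - 2506421)*(-3996030 + (2318529 - 551472)) = (-1901*3697400 - 2506421)*(-3996030 + 1767057) = (-7028757400 - 2506421)*(-2228973) = -7031263821*(-2228973) = 15672497212885833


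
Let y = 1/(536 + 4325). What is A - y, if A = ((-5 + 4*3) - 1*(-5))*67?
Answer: 3908243/4861 ≈ 804.00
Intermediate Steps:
y = 1/4861 ≈ 0.00020572
A = 804 (A = ((-5 + 12) + 5)*67 = (7 + 5)*67 = 12*67 = 804)
A - y = 804 - 1*1/4861 = 804 - 1/4861 = 3908243/4861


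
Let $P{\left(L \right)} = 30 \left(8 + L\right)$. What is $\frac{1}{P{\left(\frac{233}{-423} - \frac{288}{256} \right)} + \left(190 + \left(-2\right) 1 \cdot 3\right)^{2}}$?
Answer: $\frac{564}{19201789} \approx 2.9372 \cdot 10^{-5}$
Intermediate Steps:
$P{\left(L \right)} = 240 + 30 L$
$\frac{1}{P{\left(\frac{233}{-423} - \frac{288}{256} \right)} + \left(190 + \left(-2\right) 1 \cdot 3\right)^{2}} = \frac{1}{\left(240 + 30 \left(\frac{233}{-423} - \frac{288}{256}\right)\right) + \left(190 + \left(-2\right) 1 \cdot 3\right)^{2}} = \frac{1}{\left(240 + 30 \left(233 \left(- \frac{1}{423}\right) - \frac{9}{8}\right)\right) + \left(190 - 6\right)^{2}} = \frac{1}{\left(240 + 30 \left(- \frac{233}{423} - \frac{9}{8}\right)\right) + \left(190 - 6\right)^{2}} = \frac{1}{\left(240 + 30 \left(- \frac{5671}{3384}\right)\right) + 184^{2}} = \frac{1}{\left(240 - \frac{28355}{564}\right) + 33856} = \frac{1}{\frac{107005}{564} + 33856} = \frac{1}{\frac{19201789}{564}} = \frac{564}{19201789}$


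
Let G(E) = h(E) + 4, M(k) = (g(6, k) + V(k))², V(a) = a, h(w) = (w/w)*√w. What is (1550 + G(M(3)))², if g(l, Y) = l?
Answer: 2442969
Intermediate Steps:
h(w) = √w (h(w) = 1*√w = √w)
M(k) = (6 + k)²
G(E) = 4 + √E (G(E) = √E + 4 = 4 + √E)
(1550 + G(M(3)))² = (1550 + (4 + √((6 + 3)²)))² = (1550 + (4 + √(9²)))² = (1550 + (4 + √81))² = (1550 + (4 + 9))² = (1550 + 13)² = 1563² = 2442969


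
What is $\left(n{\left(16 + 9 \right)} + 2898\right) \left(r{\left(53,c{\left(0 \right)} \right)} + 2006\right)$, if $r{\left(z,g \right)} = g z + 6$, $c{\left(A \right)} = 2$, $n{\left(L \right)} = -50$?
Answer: $6032064$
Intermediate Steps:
$r{\left(z,g \right)} = 6 + g z$
$\left(n{\left(16 + 9 \right)} + 2898\right) \left(r{\left(53,c{\left(0 \right)} \right)} + 2006\right) = \left(-50 + 2898\right) \left(\left(6 + 2 \cdot 53\right) + 2006\right) = 2848 \left(\left(6 + 106\right) + 2006\right) = 2848 \left(112 + 2006\right) = 2848 \cdot 2118 = 6032064$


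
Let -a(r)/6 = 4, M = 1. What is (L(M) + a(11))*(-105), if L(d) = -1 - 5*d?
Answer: 3150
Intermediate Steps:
a(r) = -24 (a(r) = -6*4 = -24)
(L(M) + a(11))*(-105) = ((-1 - 5*1) - 24)*(-105) = ((-1 - 5) - 24)*(-105) = (-6 - 24)*(-105) = -30*(-105) = 3150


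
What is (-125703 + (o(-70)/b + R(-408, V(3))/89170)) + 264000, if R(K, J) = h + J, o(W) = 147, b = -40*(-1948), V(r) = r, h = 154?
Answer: 96090506208223/694812640 ≈ 1.3830e+5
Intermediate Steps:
b = 77920
R(K, J) = 154 + J
(-125703 + (o(-70)/b + R(-408, V(3))/89170)) + 264000 = (-125703 + (147/77920 + (154 + 3)/89170)) + 264000 = (-125703 + (147*(1/77920) + 157*(1/89170))) + 264000 = (-125703 + (147/77920 + 157/89170)) + 264000 = (-125703 + 2534143/694812640) + 264000 = -87340030751777/694812640 + 264000 = 96090506208223/694812640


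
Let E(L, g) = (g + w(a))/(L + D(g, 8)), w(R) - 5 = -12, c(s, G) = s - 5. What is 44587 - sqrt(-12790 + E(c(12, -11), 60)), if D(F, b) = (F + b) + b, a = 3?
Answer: 44587 - I*sqrt(88105911)/83 ≈ 44587.0 - 113.09*I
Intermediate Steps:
D(F, b) = F + 2*b
c(s, G) = -5 + s
w(R) = -7 (w(R) = 5 - 12 = -7)
E(L, g) = (-7 + g)/(16 + L + g) (E(L, g) = (g - 7)/(L + (g + 2*8)) = (-7 + g)/(L + (g + 16)) = (-7 + g)/(L + (16 + g)) = (-7 + g)/(16 + L + g))
44587 - sqrt(-12790 + E(c(12, -11), 60)) = 44587 - sqrt(-12790 + (-7 + 60)/(16 + (-5 + 12) + 60)) = 44587 - sqrt(-12790 + 53/(16 + 7 + 60)) = 44587 - sqrt(-12790 + 53/83) = 44587 - sqrt(-1061517/83) = 44587 - I*sqrt(88105911)/83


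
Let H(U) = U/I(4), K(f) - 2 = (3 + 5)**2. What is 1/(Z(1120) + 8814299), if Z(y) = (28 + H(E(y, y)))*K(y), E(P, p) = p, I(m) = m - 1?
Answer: 1/8840787 ≈ 1.1311e-7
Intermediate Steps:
I(m) = -1 + m
K(f) = 66 (K(f) = 2 + (3 + 5)**2 = 2 + 8**2 = 2 + 64 = 66)
H(U) = U/3 (H(U) = U/(-1 + 4) = U/3)
Z(y) = 1848 + 22*y (Z(y) = (28 + y/3)*66 = 1848 + 22*y)
1/(Z(1120) + 8814299) = 1/((1848 + 22*1120) + 8814299) = 1/((1848 + 24640) + 8814299) = 1/(26488 + 8814299) = 1/8840787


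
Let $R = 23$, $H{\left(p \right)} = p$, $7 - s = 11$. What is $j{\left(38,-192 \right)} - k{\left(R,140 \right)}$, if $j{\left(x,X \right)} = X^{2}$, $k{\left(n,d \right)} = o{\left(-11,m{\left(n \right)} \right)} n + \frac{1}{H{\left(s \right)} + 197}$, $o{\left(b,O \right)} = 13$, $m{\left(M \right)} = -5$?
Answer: $\frac{7057044}{193} \approx 36565.0$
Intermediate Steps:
$s = -4$ ($s = 7 - 11 = -4$)
$k{\left(n,d \right)} = \frac{1}{193} + 13 n$ ($k{\left(n,d \right)} = 13 n + \frac{1}{-4 + 197} = 13 n + \frac{1}{193} = \frac{1}{193} + 13 n$)
$j{\left(38,-192 \right)} - k{\left(R,140 \right)} = \left(-192\right)^{2} - \left(\frac{1}{193} + 13 \cdot 23\right) = 36864 - \left(\frac{1}{193} + 299\right) = 36864 - \frac{57708}{193} = \frac{7057044}{193}$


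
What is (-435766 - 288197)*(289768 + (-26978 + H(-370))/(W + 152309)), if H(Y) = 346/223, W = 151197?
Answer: -7099190161597502034/33840919 ≈ -2.0978e+11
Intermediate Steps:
H(Y) = 346/223 (H(Y) = 346*(1/223) = 346/223)
(-435766 - 288197)*(289768 + (-26978 + H(-370))/(W + 152309)) = (-435766 - 288197)*(289768 + (-26978 + 346/223)/(151197 + 152309)) = -723963*(289768 - 6015748/223/303506) = -723963*(289768 - 6015748/223*1/303506) = -723963*(289768 - 3007874/33840919) = -723963*9806012408918/33840919 = -7099190161597502034/33840919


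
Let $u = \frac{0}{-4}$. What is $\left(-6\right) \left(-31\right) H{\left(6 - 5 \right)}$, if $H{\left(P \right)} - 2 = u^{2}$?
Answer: $372$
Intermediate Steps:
$u = 0$ ($u = 0 \left(- \frac{1}{4}\right) = 0$)
$H{\left(P \right)} = 2$ ($H{\left(P \right)} = 2 + 0^{2} = 2 + 0 = 2$)
$\left(-6\right) \left(-31\right) H{\left(6 - 5 \right)} = \left(-6\right) \left(-31\right) 2 = 186 \cdot 2 = 372$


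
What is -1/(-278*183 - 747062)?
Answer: 1/797936 ≈ 1.2532e-6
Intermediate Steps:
-1/(-278*183 - 747062) = -1/(-50874 - 747062) = -1/(-797936) = -1*(-1/797936) = 1/797936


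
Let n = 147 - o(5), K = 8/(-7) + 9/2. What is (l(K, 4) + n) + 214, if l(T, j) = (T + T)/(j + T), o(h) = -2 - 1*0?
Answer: 37483/103 ≈ 363.91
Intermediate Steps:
o(h) = -2 (o(h) = -2 + 0 = -2)
K = 47/14 (K = 8*(-⅐) + 9*(½) = -8/7 + 9/2 = 47/14 ≈ 3.3571)
l(T, j) = 2*T/(T + j) (l(T, j) = (2*T)/(T + j) = 2*T/(T + j))
n = 149 (n = 147 - 1*(-2) = 147 + 2 = 149)
(l(K, 4) + n) + 214 = (2*(47/14)/(47/14 + 4) + 149) + 214 = (2*(47/14)/(103/14) + 149) + 214 = (2*(47/14)*(14/103) + 149) + 214 = (94/103 + 149) + 214 = 15441/103 + 214 = 37483/103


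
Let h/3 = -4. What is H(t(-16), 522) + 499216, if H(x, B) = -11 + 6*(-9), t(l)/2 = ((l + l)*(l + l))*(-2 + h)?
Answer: 499151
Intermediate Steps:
h = -12 (h = 3*(-4) = -12)
t(l) = -112*l**2 (t(l) = 2*(((l + l)*(l + l))*(-2 - 12)) = 2*(((2*l)*(2*l))*(-14)) = 2*((4*l**2)*(-14)) = 2*(-56*l**2) = -112*l**2)
H(x, B) = -65 (H(x, B) = -11 - 54 = -65)
H(t(-16), 522) + 499216 = -65 + 499216 = 499151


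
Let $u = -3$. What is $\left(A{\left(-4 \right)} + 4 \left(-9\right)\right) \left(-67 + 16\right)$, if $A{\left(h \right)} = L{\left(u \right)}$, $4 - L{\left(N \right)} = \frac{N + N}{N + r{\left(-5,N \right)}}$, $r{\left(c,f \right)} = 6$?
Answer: $1530$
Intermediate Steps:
$L{\left(N \right)} = 4 - \frac{2 N}{6 + N}$ ($L{\left(N \right)} = 4 - \frac{N + N}{N + 6} = 4 - \frac{2 N}{6 + N}$)
$A{\left(h \right)} = 6$ ($A{\left(h \right)} = \frac{2 \left(12 - 3\right)}{6 - 3} = 2 \cdot \frac{1}{3} \cdot 9 = 6$)
$\left(A{\left(-4 \right)} + 4 \left(-9\right)\right) \left(-67 + 16\right) = \left(6 + 4 \left(-9\right)\right) \left(-67 + 16\right) = \left(6 - 36\right) \left(-51\right) = \left(-30\right) \left(-51\right) = 1530$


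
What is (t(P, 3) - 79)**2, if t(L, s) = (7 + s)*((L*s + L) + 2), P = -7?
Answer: 114921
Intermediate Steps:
t(L, s) = (7 + s)*(2 + L + L*s) (t(L, s) = (7 + s)*((L + L*s) + 2) = (7 + s)*(2 + L + L*s))
(t(P, 3) - 79)**2 = ((14 + 2*3 + 7*(-7) - 7*3**2 + 8*(-7)*3) - 79)**2 = ((14 + 6 - 49 - 7*9 - 168) - 79)**2 = ((14 + 6 - 49 - 63 - 168) - 79)**2 = (-260 - 79)**2 = (-339)**2 = 114921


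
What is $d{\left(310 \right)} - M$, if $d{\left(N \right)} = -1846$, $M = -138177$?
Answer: $136331$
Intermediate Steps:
$d{\left(310 \right)} - M = -1846 - -138177 = -1846 + 138177 = 136331$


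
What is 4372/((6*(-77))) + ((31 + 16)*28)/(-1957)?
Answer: -4581998/452067 ≈ -10.136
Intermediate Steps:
4372/((6*(-77))) + ((31 + 16)*28)/(-1957) = 4372/(-462) + (47*28)*(-1/1957) = 4372*(-1/462) + 1316*(-1/1957) = -2186/231 - 1316/1957 = -4581998/452067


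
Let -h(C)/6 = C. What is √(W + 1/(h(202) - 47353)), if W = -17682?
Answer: I*√41704044265015/48565 ≈ 132.97*I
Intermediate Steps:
h(C) = -6*C
√(W + 1/(h(202) - 47353)) = √(-17682 + 1/(-6*202 - 47353)) = √(-17682 + 1/(-1212 - 47353)) = √(-17682 + 1/(-48565)) = √(-17682 - 1/48565) = √(-858726331/48565) = I*√41704044265015/48565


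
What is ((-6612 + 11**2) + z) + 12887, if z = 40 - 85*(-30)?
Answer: 8986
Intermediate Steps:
z = 2590 (z = 40 + 2550 = 2590)
((-6612 + 11**2) + z) + 12887 = ((-6612 + 11**2) + 2590) + 12887 = ((-6612 + 121) + 2590) + 12887 = (-6491 + 2590) + 12887 = -3901 + 12887 = 8986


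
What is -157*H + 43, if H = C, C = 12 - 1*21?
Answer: 1456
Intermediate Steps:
C = -9 (C = 12 - 21 = -9)
H = -9
-157*H + 43 = -157*(-9) + 43 = 1413 + 43 = 1456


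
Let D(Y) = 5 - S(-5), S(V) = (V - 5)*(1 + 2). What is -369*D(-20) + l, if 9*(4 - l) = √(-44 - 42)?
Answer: -12911 - I*√86/9 ≈ -12911.0 - 1.0304*I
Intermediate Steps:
S(V) = -15 + 3*V (S(V) = (-5 + V)*3 = -15 + 3*V)
D(Y) = 35 (D(Y) = 5 - (-15 + 3*(-5)) = 5 - (-15 - 15) = 5 - 1*(-30) = 5 + 30 = 35)
l = 4 - I*√86/9 (l = 4 - √(-44 - 42)/9 = 4 - I*√86/9 ≈ 4.0 - 1.0304*I)
-369*D(-20) + l = -369*35 + (4 - I*√86/9) = -12915 + (4 - I*√86/9) = -12911 - I*√86/9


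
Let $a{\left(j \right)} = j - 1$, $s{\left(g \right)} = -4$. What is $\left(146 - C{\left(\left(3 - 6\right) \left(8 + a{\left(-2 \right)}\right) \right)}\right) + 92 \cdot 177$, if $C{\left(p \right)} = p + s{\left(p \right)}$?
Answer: $16449$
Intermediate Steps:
$a{\left(j \right)} = -1 + j$
$C{\left(p \right)} = -4 + p$ ($C{\left(p \right)} = p - 4 = -4 + p$)
$\left(146 - C{\left(\left(3 - 6\right) \left(8 + a{\left(-2 \right)}\right) \right)}\right) + 92 \cdot 177 = \left(146 - \left(-4 + \left(3 - 6\right) \left(8 - 3\right)\right)\right) + 92 \cdot 177 = \left(146 - \left(-4 - 3 \left(8 - 3\right)\right)\right) + 16284 = \left(146 - \left(-4 - 15\right)\right) + 16284 = \left(146 - -19\right) + 16284 = \left(146 + 19\right) + 16284 = 165 + 16284 = 16449$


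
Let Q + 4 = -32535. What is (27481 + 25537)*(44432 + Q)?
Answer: 630543074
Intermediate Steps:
Q = -32539 (Q = -4 - 32535 = -32539)
(27481 + 25537)*(44432 + Q) = (27481 + 25537)*(44432 - 32539) = 53018*11893 = 630543074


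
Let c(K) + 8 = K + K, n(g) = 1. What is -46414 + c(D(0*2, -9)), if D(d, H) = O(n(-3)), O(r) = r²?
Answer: -46420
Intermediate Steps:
D(d, H) = 1 (D(d, H) = 1² = 1)
c(K) = -8 + 2*K (c(K) = -8 + (K + K) = -8 + 2*K)
-46414 + c(D(0*2, -9)) = -46414 + (-8 + 2*1) = -46414 + (-8 + 2) = -46414 - 6 = -46420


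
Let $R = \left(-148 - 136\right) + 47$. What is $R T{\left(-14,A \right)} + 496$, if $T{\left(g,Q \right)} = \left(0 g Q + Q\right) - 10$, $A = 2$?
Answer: $2392$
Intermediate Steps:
$T{\left(g,Q \right)} = -10 + Q$ ($T{\left(g,Q \right)} = \left(0 Q + Q\right) - 10 = \left(0 + Q\right) - 10 = Q - 10 = -10 + Q$)
$R = -237$ ($R = -284 + 47 = -237$)
$R T{\left(-14,A \right)} + 496 = - 237 \left(-10 + 2\right) + 496 = \left(-237\right) \left(-8\right) + 496 = 1896 + 496 = 2392$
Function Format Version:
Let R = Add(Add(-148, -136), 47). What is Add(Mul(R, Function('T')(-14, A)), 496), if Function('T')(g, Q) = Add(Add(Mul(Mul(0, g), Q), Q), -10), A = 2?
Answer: 2392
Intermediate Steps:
Function('T')(g, Q) = Add(-10, Q) (Function('T')(g, Q) = Add(Add(Mul(0, Q), Q), -10) = Add(Add(0, Q), -10) = Add(Q, -10) = Add(-10, Q))
R = -237 (R = Add(-284, 47) = -237)
Add(Mul(R, Function('T')(-14, A)), 496) = Add(Mul(-237, Add(-10, 2)), 496) = Add(Mul(-237, -8), 496) = Add(1896, 496) = 2392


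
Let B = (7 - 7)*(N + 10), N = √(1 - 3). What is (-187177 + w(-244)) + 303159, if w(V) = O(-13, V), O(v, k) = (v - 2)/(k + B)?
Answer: 28299623/244 ≈ 1.1598e+5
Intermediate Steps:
N = I*√2 (N = √(-2) = I*√2 ≈ 1.4142*I)
B = 0 (B = (7 - 7)*(I*√2 + 10) = 0*(10 + I*√2) = 0)
O(v, k) = (-2 + v)/k (O(v, k) = (v - 2)/(k + 0) = (-2 + v)/k)
w(V) = -15/V (w(V) = (-2 - 13)/V = -15/V)
(-187177 + w(-244)) + 303159 = (-187177 - 15/(-244)) + 303159 = (-187177 - 15*(-1/244)) + 303159 = (-187177 + 15/244) + 303159 = -45671173/244 + 303159 = 28299623/244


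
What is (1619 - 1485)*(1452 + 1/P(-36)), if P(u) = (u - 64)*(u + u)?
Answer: 700444867/3600 ≈ 1.9457e+5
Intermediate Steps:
P(u) = 2*u*(-64 + u) (P(u) = (-64 + u)*(2*u) = 2*u*(-64 + u))
(1619 - 1485)*(1452 + 1/P(-36)) = (1619 - 1485)*(1452 + 1/(2*(-36)*(-64 - 36))) = 134*(1452 + 1/(2*(-36)*(-100))) = 134*(1452 + 1/7200) = 134*(10454401/7200) = 700444867/3600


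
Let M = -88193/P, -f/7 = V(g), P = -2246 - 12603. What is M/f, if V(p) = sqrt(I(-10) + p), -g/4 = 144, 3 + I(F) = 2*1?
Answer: 12599*I*sqrt(577)/8567873 ≈ 0.035322*I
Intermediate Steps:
I(F) = -1 (I(F) = -3 + 2*1 = -3 + 2 = -1)
g = -576 (g = -4*144 = -576)
P = -14849
V(p) = sqrt(-1 + p)
f = -7*I*sqrt(577) (f = -7*sqrt(-1 - 576) = -7*I*sqrt(577) ≈ -168.15*I)
M = 88193/14849 (M = -88193/(-14849) = -88193*(-1/14849) = 88193/14849 ≈ 5.9393)
M/f = 88193/(14849*((-7*I*sqrt(577)))) = 88193*(I*sqrt(577)/4039)/14849 = 12599*I*sqrt(577)/8567873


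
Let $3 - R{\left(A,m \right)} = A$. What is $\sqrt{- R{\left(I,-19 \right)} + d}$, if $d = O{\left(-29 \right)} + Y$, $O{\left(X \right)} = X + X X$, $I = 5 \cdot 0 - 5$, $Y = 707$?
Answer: $\sqrt{1511} \approx 38.872$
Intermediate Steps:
$I = -5$ ($I = 0 - 5 = -5$)
$O{\left(X \right)} = X + X^{2}$
$R{\left(A,m \right)} = 3 - A$
$d = 1519$ ($d = - 29 \left(1 - 29\right) + 707 = \left(-29\right) \left(-28\right) + 707 = 812 + 707 = 1519$)
$\sqrt{- R{\left(I,-19 \right)} + d} = \sqrt{- (3 - -5) + 1519} = \sqrt{- (3 + 5) + 1519} = \sqrt{\left(-1\right) 8 + 1519} = \sqrt{-8 + 1519} = \sqrt{1511}$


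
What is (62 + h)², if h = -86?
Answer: 576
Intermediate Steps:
(62 + h)² = (62 - 86)² = (-24)² = 576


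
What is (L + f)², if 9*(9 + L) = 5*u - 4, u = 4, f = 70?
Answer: 319225/81 ≈ 3941.1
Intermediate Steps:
L = -65/9 (L = -9 + (5*4 - 4)/9 = -9 + (20 - 4)/9 = -9 + (⅑)*16 = -9 + 16/9 = -65/9 ≈ -7.2222)
(L + f)² = (-65/9 + 70)² = (565/9)² = 319225/81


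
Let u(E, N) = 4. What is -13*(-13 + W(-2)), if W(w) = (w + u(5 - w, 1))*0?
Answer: 169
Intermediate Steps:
W(w) = 0 (W(w) = (w + 4)*0 = (4 + w)*0 = 0)
-13*(-13 + W(-2)) = -13*(-13 + 0) = -13*(-13) = 169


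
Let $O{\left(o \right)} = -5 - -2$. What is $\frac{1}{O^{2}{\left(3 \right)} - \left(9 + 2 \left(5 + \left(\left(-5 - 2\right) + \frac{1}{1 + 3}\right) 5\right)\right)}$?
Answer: $\frac{2}{115} \approx 0.017391$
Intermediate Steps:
$O{\left(o \right)} = -3$ ($O{\left(o \right)} = -5 + 2 = -3$)
$\frac{1}{O^{2}{\left(3 \right)} - \left(9 + 2 \left(5 + \left(\left(-5 - 2\right) + \frac{1}{1 + 3}\right) 5\right)\right)} = \frac{1}{\left(-3\right)^{2} - \left(9 + 2 \left(5 + \left(\left(-5 - 2\right) + \frac{1}{1 + 3}\right) 5\right)\right)} = \frac{1}{9 - \left(9 + 2 \left(5 + \left(-7 + \frac{1}{4}\right) 5\right)\right)} = \frac{1}{9 - \left(9 + 2 \left(5 - \frac{135}{4}\right)\right)} = \frac{1}{9 - - \frac{97}{2}} = \frac{1}{9 + \left(\frac{115}{2} - 9\right)} = \frac{1}{9 + \frac{97}{2}} = \frac{1}{\frac{115}{2}} = \frac{2}{115}$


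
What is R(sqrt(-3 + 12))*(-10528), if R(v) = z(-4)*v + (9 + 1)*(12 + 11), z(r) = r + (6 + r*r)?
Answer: -2989952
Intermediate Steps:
z(r) = 6 + r + r**2 (z(r) = r + (6 + r**2) = 6 + r + r**2)
R(v) = 230 + 18*v (R(v) = (6 - 4 + (-4)**2)*v + (9 + 1)*(12 + 11) = (6 - 4 + 16)*v + 10*23 = 18*v + 230 = 230 + 18*v)
R(sqrt(-3 + 12))*(-10528) = (230 + 18*sqrt(-3 + 12))*(-10528) = (230 + 18*sqrt(9))*(-10528) = (230 + 18*3)*(-10528) = (230 + 54)*(-10528) = 284*(-10528) = -2989952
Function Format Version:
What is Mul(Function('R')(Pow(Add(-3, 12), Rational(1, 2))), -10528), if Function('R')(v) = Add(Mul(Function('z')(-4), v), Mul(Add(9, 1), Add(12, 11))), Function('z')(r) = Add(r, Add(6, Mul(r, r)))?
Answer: -2989952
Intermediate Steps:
Function('z')(r) = Add(6, r, Pow(r, 2)) (Function('z')(r) = Add(r, Add(6, Pow(r, 2))) = Add(6, r, Pow(r, 2)))
Function('R')(v) = Add(230, Mul(18, v)) (Function('R')(v) = Add(Mul(Add(6, -4, Pow(-4, 2)), v), Mul(Add(9, 1), Add(12, 11))) = Add(Mul(Add(6, -4, 16), v), Mul(10, 23)) = Add(Mul(18, v), 230) = Add(230, Mul(18, v)))
Mul(Function('R')(Pow(Add(-3, 12), Rational(1, 2))), -10528) = Mul(Add(230, Mul(18, Pow(Add(-3, 12), Rational(1, 2)))), -10528) = Mul(Add(230, Mul(18, Pow(9, Rational(1, 2)))), -10528) = Mul(Add(230, Mul(18, 3)), -10528) = Mul(Add(230, 54), -10528) = Mul(284, -10528) = -2989952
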